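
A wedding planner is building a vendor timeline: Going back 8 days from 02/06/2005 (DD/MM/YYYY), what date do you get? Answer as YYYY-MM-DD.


Start: 2005-06-02
Subtracting 8 days
Days already passed in June: 2
After going back through June: 6 more days to subtract
May 2005 has 31 days, need 6
Result: 2005-05-25

2005-05-25


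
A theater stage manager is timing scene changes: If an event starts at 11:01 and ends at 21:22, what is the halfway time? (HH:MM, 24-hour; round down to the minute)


Start time: 11:01 = 661 minutes from midnight
End time: 21:22 = 1282 minutes from midnight
Sum: 661 + 1282 = 1943
Midpoint: 1943 / 2 = 971 minutes
Convert: 971 / 60 = 16 hours, 11 minutes
Result: 16:11

16:11


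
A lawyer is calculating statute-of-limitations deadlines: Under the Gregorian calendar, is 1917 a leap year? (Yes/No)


Year: 1917
Divisible by 4? 1917 / 4 = 479.25 -> No
Not divisible by 4, so NOT a leap year

No


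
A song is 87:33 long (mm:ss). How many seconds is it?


Minutes: 87
Extra seconds: 33
Seconds per minute: 60
Minutes to seconds: 87 x 60 = 5220
Total: 5220 + 33 = 5253

5253


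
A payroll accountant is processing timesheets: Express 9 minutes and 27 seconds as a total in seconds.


Minutes: 9
Seconds: 27
Convert minutes to seconds: 9 x 60 = 540
Add remaining seconds: 540 + 27 = 567

567


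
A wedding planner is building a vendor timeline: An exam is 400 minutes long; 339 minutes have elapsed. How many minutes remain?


Total budget: 400 minutes
Time used: 339 minutes
Remaining: 400 - 339 = 61 minutes
Percent used: 84.8%
Percent remaining: 15.2%

61


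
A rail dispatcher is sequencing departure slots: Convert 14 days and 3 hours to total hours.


Days: 14
Extra hours: 3
Hours per day: 24
Days to hours: 14 x 24 = 336
Total: 336 + 3 = 339

339


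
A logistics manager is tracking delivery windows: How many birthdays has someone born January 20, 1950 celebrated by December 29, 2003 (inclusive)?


Birth: 1950-01-20
Reference: 2003-12-29
Year difference: 2003 - 1950 = 53
Has birthday (01-20) occurred by 12-29? Yes
Age in full years: 53

53


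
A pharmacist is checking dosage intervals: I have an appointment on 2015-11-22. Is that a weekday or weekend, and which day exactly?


Date: 2015-11-22
January 1, 2015 is a Thursday
Day of year: 326
Offset from Jan 1: 325 days
325 mod 7 = 3
Result: Sunday

Sunday


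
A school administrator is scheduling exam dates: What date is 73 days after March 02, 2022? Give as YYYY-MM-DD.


Start: 2022-03-02
Adding 73 days
Days remaining in March: 29
After March: 44 days still to add
April 2022: 30 days, 14 remaining
May 2022 has 31 days, need 14
Result: 2022-05-14

2022-05-14


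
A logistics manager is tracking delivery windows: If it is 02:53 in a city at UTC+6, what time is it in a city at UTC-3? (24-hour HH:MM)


Local time: 02:53 at UTC+6 (offset 6h)
Target zone: UTC-3 (offset -3h)
Difference: -3 - (6) = -9 hours
Calculation: 2 + (-9) = -7
Wraparound: (-7) mod 24 = 17
Result: 17:53

17:53


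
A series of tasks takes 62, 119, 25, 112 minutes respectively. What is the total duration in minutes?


Durations: 62, 119, 25, 112
Running sum: 62
+ 119 = 181
+ 25 = 206
+ 112 = 318
Total duration: 318 minutes
That is 5 hours and 18 minutes

318


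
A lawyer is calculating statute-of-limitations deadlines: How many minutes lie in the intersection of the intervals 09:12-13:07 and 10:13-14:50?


Interval A: [552, 787] minutes from midnight
Interval B: [613, 890] minutes from midnight
Overlap start = max(552, 613) = 613
Overlap end = min(787, 890) = 787
Overlap = 787 - 613 = 174 minutes

174


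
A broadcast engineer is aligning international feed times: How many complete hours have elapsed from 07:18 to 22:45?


Start: 07:18
End: 22:45
Hour difference: 22 - 7 = 15 hours
Minute difference: 45 - 18 = 27 minutes
Total minutes: 927
Complete hours: 927 / 60 = 15 (remainder 27)

15


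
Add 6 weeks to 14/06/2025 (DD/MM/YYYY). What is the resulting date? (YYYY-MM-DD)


Start: 2025-06-14
Weeks to add: 6
Convert to days: 6 x 7 = 42 days
Add 42 days to 2025-06-14
Result: 2025-07-26

2025-07-26


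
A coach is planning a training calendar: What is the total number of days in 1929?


Year: 1929
Check leap year rules:
Divisible by 4? No
1929 is not a leap year
Days: 365

365


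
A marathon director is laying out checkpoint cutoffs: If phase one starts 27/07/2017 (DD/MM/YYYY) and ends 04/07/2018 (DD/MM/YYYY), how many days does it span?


Start date: 2017-07-27
End date: 2018-07-04
Jul 2017: +5 days
Aug 2017: +31 days
Sep 2017: +30 days
... (10 more months)
Total: 342 days

342


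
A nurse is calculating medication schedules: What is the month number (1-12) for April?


Calendar month order:
3. March
4. April <--
5. May
April is month number 4

4


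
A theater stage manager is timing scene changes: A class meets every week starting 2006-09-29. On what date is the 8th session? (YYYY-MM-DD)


First occurrence: 2006-09-29 (occurrence 1)
Each occurrence is 7 days after the previous.
Occurrence 8 is 7 weeks after the first.
7 weeks = 49 days
2006-09-29 + 49 days = 2006-11-17

2006-11-17


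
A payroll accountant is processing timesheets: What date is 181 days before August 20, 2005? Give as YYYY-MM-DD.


Start: 2005-08-20
Subtracting 181 days
Days already passed in August: 20
After going back through August: 161 more days to subtract
July 2005: 31 days, 130 remaining
June 2005: 30 days, 100 remaining
May 2005: 31 days, 69 remaining
April 2005: 30 days, 39 remaining
Result: 2005-02-20

2005-02-20


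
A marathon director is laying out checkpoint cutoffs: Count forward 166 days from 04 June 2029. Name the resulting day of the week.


Start: 2029-06-04 (Monday)
Step 1 - find target date: add 166 days
  2029-06-04 + 166 days = 2029-11-17
Step 2 - day of week:
  166 mod 7 = 5
  Monday + 5 days -> Saturday
Result: Saturday (2029-11-17)

Saturday


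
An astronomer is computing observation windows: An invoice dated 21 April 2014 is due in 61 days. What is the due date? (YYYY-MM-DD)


Start: 2014-04-21
Adding 61 days
Days remaining in April: 9
After April: 52 days still to add
May 2014: 31 days, 21 remaining
June 2014 has 30 days, need 21
Result: 2014-06-21

2014-06-21


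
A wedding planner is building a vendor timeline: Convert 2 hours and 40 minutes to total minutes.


Hours: 2
Minutes: 40
Convert hours to minutes: 2 x 60 = 120
Add remaining minutes: 120 + 40 = 160

160


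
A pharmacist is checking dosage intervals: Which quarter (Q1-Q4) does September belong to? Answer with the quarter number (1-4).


Month: September (month 9)
Q1: January-March (months 1-3)
Q2: April-June (months 4-6)
Q3: July-September (months 7-9)
Q4: October-December (months 10-12)
Month 9 falls in Q3

3


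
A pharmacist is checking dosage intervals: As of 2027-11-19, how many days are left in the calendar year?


Start: November 19, 2027
End: December 31, 2027
Days left in November: 11
December: 31
Sum of remaining months: 31
Total: 11 + 31 = 42

42


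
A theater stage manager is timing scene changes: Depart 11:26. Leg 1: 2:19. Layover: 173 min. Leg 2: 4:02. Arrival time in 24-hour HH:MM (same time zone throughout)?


Depart: 11:26
Leg 1: +139 min -> 13:45
Layover: +173 min -> 16:38
Leg 2: +242 min -> 20:40
Total travel: 554 minutes = 9h 14m
Arrival: 20:40

20:40


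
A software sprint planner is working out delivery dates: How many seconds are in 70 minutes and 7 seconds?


Minutes: 70
Seconds: 7
Convert minutes to seconds: 70 x 60 = 4200
Add remaining seconds: 4200 + 7 = 4207

4207


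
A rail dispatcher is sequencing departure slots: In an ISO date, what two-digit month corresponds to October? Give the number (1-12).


Calendar month order:
9. September
10. October <--
11. November
October is month number 10

10


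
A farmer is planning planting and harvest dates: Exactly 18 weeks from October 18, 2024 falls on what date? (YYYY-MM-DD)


Start: 2024-10-18
Weeks to add: 18
Convert to days: 18 x 7 = 126 days
Add 126 days to 2024-10-18
Result: 2025-02-21

2025-02-21


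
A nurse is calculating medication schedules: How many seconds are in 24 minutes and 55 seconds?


Minutes: 24
Extra seconds: 55
Seconds per minute: 60
Minutes to seconds: 24 x 60 = 1440
Total: 1440 + 55 = 1495

1495


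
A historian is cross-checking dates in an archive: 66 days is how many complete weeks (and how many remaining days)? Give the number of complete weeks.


Total days: 66
Days per week: 7
Division: 66 / 7 = 9 remainder 3
Complete weeks: 9
Remaining days: 3

9


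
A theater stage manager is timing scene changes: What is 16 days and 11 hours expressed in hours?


Days: 16
Extra hours: 11
Hours per day: 24
Days to hours: 16 x 24 = 384
Total: 384 + 11 = 395

395


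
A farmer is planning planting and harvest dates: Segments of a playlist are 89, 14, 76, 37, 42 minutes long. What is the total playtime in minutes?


Durations: 89, 14, 76, 37, 42
Running sum: 89
+ 14 = 103
+ 76 = 179
+ 37 = 216
+ 42 = 258
Total duration: 258 minutes
That is 4 hours and 18 minutes

258


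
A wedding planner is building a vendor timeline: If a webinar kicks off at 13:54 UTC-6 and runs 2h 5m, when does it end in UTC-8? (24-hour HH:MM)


Start: 13:54 in UTC-6
Step 1 - add duration:
  minutes: 54 + 5 = 59
  hours: 13 + 2 + 0 = 15
  end in UTC-6: 15:59
Step 2 - convert UTC-6 -> UTC-8:
  offset difference: -8 - (-6) = -2 hours
  15 + (-2) = 13 -> mod 24 = 13
Result: 13:59 in UTC-8

13:59


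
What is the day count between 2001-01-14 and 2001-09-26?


Start date: 2001-01-14
End date: 2001-09-26
Jan 2001: +18 days
Feb 2001: +28 days
Mar 2001: +31 days
... (6 more months)
Total: 255 days

255


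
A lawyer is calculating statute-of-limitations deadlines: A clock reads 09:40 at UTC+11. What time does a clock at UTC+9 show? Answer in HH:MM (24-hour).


Local time: 09:40 at UTC+11 (offset 11h)
Target zone: UTC+9 (offset 9h)
Difference: 9 - (11) = -2 hours
Calculation: 9 + (-2) = 7
Result: 07:40

07:40


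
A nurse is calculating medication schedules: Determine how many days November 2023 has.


Month: November
Year: 2023
November is a 30-day month
Total: 30 days

30


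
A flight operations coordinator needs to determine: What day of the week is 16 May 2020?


Date: 2020-05-16
January 1, 2020 is a Wednesday
Day of year: 137
Offset from Jan 1: 136 days
136 mod 7 = 3
Result: Saturday

Saturday


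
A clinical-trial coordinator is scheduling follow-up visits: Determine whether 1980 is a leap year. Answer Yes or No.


Year: 1980
Divisible by 4? 1980 / 4 = 495.0 -> Yes
Divisible by 100? 1980 / 100 = 19.8 -> No
Divisible by 4 but not 100, so it IS a leap year

Yes


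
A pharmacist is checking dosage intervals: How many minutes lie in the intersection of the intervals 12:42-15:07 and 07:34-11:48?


Interval A: [762, 907] minutes from midnight
Interval B: [454, 708] minutes from midnight
Overlap start = max(762, 454) = 762
Overlap end = min(907, 708) = 708
End <= start, so the intervals do not overlap: 0 minutes

0


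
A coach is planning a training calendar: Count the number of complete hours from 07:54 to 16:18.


Start: 07:54
End: 16:18
Hour difference: 16 - 7 = 9 hours
Minute difference: 18 - 54 = -36 minutes
Total minutes: 504
Complete hours: 504 / 60 = 8 (remainder 24)

8


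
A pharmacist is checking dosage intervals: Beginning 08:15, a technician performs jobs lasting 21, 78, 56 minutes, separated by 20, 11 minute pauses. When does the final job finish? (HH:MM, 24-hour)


Start: 08:15 = 495 min from midnight
  after task 1 (21 min): 08:36
  after break (20 min): 08:56
  after task 2 (78 min): 10:14
  after break (11 min): 10:25
  after task 3 (56 min): 11:21
Total elapsed: 186 minutes
End time: 11:21

11:21


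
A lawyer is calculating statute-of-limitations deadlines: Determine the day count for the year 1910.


Year: 1910
Check leap year rules:
Divisible by 4? No
1910 is not a leap year
Days: 365

365


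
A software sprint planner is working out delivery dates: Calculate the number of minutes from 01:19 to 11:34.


Start time: 01:19 = 79 minutes from midnight
End time: 11:34 = 694 minutes from midnight
Difference: 694 - 79 = 615 minutes
That is 10 hours and 15 minutes

615


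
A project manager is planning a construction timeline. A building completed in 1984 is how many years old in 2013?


Birth year: 1984
Current year: 2013
Age = current year - birth year
Age = 2013 - 1984 = 29

29


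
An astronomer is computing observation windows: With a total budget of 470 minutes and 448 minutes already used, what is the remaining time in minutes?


Total budget: 470 minutes
Time used: 448 minutes
Remaining: 470 - 448 = 22 minutes
Percent used: 95.3%
Percent remaining: 4.7%

22


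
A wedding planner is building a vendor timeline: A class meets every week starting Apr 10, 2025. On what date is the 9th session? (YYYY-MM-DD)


First occurrence: 2025-04-10 (occurrence 1)
Each occurrence is 7 days after the previous.
Occurrence 9 is 8 weeks after the first.
8 weeks = 56 days
2025-04-10 + 56 days = 2025-06-05

2025-06-05


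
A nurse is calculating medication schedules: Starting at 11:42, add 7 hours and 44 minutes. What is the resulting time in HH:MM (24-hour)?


Start time: 11:42
Adding: 7 hours 44 minutes
Minutes: 42 + 44 = 86
Minute overflow: 86 >= 60, so carry 1 hour, minutes = 26
Hours: 11 + 7 + 1 = 19
Result: 19:26

19:26


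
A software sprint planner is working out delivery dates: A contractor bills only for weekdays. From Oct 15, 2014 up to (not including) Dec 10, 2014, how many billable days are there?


Start: 2014-10-15 (Wednesday)
End (exclusive): 2014-12-10 (Wednesday)
Total calendar days: 56
Full weeks: 56 // 7 = 8 -> 40 weekdays
Remaining 0 days starting on Wednesday:
Total business days: 40 + 0 = 40

40


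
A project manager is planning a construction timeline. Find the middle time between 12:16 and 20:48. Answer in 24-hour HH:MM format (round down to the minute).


Start time: 12:16 = 736 minutes from midnight
End time: 20:48 = 1248 minutes from midnight
Sum: 736 + 1248 = 1984
Midpoint: 1984 / 2 = 992 minutes
Convert: 992 / 60 = 16 hours, 32 minutes
Result: 16:32

16:32


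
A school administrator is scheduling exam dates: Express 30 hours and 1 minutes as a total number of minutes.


Hours: 30
Extra minutes: 1
Minutes per hour: 60
Hours to minutes: 30 x 60 = 1800
Total: 1800 + 1 = 1801

1801


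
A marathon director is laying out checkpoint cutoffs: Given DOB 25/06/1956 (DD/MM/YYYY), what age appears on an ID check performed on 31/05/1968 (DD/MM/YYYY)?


Birth: 1956-06-25
Reference: 1968-05-31
Year difference: 1968 - 1956 = 12
Has birthday (06-25) occurred by 05-31? No
Birthday not yet reached this year -> subtract 1
Age in full years: 11

11


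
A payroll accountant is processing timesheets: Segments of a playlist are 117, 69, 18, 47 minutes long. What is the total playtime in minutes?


Durations: 117, 69, 18, 47
Running sum: 117
+ 69 = 186
+ 18 = 204
+ 47 = 251
Total duration: 251 minutes
That is 4 hours and 11 minutes

251


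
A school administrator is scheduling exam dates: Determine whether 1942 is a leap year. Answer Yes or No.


Year: 1942
Divisible by 4? 1942 / 4 = 485.5 -> No
Not divisible by 4, so NOT a leap year

No


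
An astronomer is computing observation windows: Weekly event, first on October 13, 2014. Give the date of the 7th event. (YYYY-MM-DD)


First occurrence: 2014-10-13 (occurrence 1)
Each occurrence is 7 days after the previous.
Occurrence 7 is 6 weeks after the first.
6 weeks = 42 days
2014-10-13 + 42 days = 2014-11-24

2014-11-24


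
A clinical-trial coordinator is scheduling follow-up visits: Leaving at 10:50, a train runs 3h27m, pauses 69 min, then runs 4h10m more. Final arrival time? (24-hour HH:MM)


Depart: 10:50
Leg 1: +207 min -> 14:17
Layover: +69 min -> 15:26
Leg 2: +250 min -> 19:36
Total travel: 526 minutes = 8h 46m
Arrival: 19:36

19:36


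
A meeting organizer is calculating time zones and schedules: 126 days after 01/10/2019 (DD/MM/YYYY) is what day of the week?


Start: 2019-10-01 (Tuesday)
Step 1 - find target date: add 126 days
  2019-10-01 + 126 days = 2020-02-04
Step 2 - day of week:
  126 mod 7 = 0
  Tuesday + 0 days -> Tuesday
Result: Tuesday (2020-02-04)

Tuesday


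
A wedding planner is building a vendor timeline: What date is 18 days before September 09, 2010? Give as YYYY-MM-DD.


Start: 2010-09-09
Subtracting 18 days
Days already passed in September: 9
After going back through September: 9 more days to subtract
August 2010 has 31 days, need 9
Result: 2010-08-22

2010-08-22


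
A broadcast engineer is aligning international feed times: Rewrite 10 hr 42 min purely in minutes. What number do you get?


Hours: 10
Extra minutes: 42
Minutes per hour: 60
Hours to minutes: 10 x 60 = 600
Total: 600 + 42 = 642

642


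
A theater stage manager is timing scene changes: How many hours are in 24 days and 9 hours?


Days: 24
Extra hours: 9
Hours per day: 24
Days to hours: 24 x 24 = 576
Total: 576 + 9 = 585

585


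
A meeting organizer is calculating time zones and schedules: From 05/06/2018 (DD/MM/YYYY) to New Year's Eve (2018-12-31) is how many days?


Start: June 05, 2018
End: December 31, 2018
Days left in June: 25
July: 31
August: 31
September: 30
October: 31
... plus remaining months
Sum of remaining months: 184
Total: 25 + 184 = 209

209


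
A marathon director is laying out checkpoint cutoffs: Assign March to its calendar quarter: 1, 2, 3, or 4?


Month: March (month 3)
Q1: January-March (months 1-3)
Q2: April-June (months 4-6)
Q3: July-September (months 7-9)
Q4: October-December (months 10-12)
Month 3 falls in Q1

1


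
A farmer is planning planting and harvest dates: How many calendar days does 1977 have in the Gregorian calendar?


Year: 1977
Check leap year rules:
Divisible by 4? No
1977 is not a leap year
Days: 365

365


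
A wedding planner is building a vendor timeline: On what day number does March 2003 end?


Month: March
Year: 2003
March is a 31-day month
Total: 31 days

31


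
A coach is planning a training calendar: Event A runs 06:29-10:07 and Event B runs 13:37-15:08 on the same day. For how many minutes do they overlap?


Interval A: [389, 607] minutes from midnight
Interval B: [817, 908] minutes from midnight
Overlap start = max(389, 817) = 817
Overlap end = min(607, 908) = 607
End <= start, so the intervals do not overlap: 0 minutes

0


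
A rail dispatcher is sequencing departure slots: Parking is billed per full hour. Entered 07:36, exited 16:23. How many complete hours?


Start: 07:36
End: 16:23
Hour difference: 16 - 7 = 9 hours
Minute difference: 23 - 36 = -13 minutes
Total minutes: 527
Complete hours: 527 / 60 = 8 (remainder 47)

8


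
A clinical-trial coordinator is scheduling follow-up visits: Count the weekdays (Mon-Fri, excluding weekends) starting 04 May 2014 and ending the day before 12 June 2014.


Start: 2014-05-04 (Sunday)
End (exclusive): 2014-06-12 (Thursday)
Total calendar days: 39
Full weeks: 39 // 7 = 5 -> 25 weekdays
Remaining 4 days starting on Sunday:
  Sun(-), Mon(w), Tue(w), Wed(w) -> 3 weekdays
Total business days: 25 + 3 = 28

28


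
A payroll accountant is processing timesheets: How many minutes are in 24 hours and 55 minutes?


Hours: 24
Minutes: 55
Convert hours to minutes: 24 x 60 = 1440
Add remaining minutes: 1440 + 55 = 1495

1495


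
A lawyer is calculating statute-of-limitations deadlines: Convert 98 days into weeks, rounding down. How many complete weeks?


Total days: 98
Days per week: 7
Division: 98 / 7 = 14 remainder 0
Complete weeks: 14
Remaining days: 0

14


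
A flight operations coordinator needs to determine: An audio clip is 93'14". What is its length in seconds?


Minutes: 93
Seconds: 14
Convert minutes to seconds: 93 x 60 = 5580
Add remaining seconds: 5580 + 14 = 5594

5594


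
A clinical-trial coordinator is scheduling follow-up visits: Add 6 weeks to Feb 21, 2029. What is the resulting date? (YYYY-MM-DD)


Start: 2029-02-21
Weeks to add: 6
Convert to days: 6 x 7 = 42 days
Add 42 days to 2029-02-21
Result: 2029-04-04

2029-04-04


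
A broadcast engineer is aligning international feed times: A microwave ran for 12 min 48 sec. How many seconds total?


Minutes: 12
Extra seconds: 48
Seconds per minute: 60
Minutes to seconds: 12 x 60 = 720
Total: 720 + 48 = 768

768


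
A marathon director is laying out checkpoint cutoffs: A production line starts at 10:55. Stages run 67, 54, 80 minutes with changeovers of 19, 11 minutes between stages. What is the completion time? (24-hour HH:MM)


Start: 10:55 = 655 min from midnight
  after task 1 (67 min): 12:02
  after break (19 min): 12:21
  after task 2 (54 min): 13:15
  after break (11 min): 13:26
  after task 3 (80 min): 14:46
Total elapsed: 231 minutes
End time: 14:46

14:46


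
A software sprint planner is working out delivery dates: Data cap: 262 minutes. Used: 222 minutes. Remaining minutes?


Total budget: 262 minutes
Time used: 222 minutes
Remaining: 262 - 222 = 40 minutes
Percent used: 84.7%
Percent remaining: 15.3%

40


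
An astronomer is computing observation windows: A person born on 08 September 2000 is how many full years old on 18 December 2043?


Birth: 2000-09-08
Reference: 2043-12-18
Year difference: 2043 - 2000 = 43
Has birthday (09-08) occurred by 12-18? Yes
Age in full years: 43

43


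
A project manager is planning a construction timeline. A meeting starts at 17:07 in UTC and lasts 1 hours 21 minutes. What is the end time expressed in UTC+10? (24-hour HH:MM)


Start: 17:07 in UTC
Step 1 - add duration:
  minutes: 7 + 21 = 28
  hours: 17 + 1 + 0 = 18
  end in UTC: 18:28
Step 2 - convert UTC -> UTC+10:
  offset difference: 10 - (0) = 10 hours
  18 + (10) = 28 -> mod 24 = 4
Result: 04:28 in UTC+10

04:28


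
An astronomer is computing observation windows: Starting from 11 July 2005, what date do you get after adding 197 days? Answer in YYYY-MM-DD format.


Start: 2005-07-11
Adding 197 days
Days remaining in July: 20
After July: 177 days still to add
August 2005: 31 days, 146 remaining
September 2005: 30 days, 116 remaining
October 2005: 31 days, 85 remaining
November 2005: 30 days, 55 remaining
Result: 2006-01-24

2006-01-24


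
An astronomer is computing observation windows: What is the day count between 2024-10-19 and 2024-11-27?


Start date: 2024-10-19
End date: 2024-11-27
Oct 2024: +13 days
Nov 2024: +26 days
Total: 39 days

39


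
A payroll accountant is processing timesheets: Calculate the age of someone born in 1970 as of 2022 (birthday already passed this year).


Birth year: 1970
Current year: 2022
Age = current year - birth year
Age = 2022 - 1970 = 52

52


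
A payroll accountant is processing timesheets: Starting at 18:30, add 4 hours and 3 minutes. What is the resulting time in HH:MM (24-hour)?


Start time: 18:30
Adding: 4 hours 3 minutes
Minutes: 30 + 3 = 33
Hours: 18 + 4 + 0 = 22
Result: 22:33

22:33


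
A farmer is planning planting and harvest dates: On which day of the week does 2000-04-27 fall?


Date: 2000-04-27
January 1, 2000 is a Saturday
Day of year: 118
Offset from Jan 1: 117 days
117 mod 7 = 5
Result: Thursday

Thursday


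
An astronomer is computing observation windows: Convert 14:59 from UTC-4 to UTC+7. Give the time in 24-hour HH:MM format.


Local time: 14:59 at UTC-4 (offset -4h)
Target zone: UTC+7 (offset 7h)
Difference: 7 - (-4) = 11 hours
Calculation: 14 + (11) = 25
Wraparound: (25) mod 24 = 1
Result: 01:59

01:59


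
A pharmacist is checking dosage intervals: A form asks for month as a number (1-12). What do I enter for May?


Calendar month order:
4. April
5. May <--
6. June
May is month number 5

5


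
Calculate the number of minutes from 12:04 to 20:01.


Start time: 12:04 = 724 minutes from midnight
End time: 20:01 = 1201 minutes from midnight
Difference: 1201 - 724 = 477 minutes
That is 7 hours and 57 minutes

477


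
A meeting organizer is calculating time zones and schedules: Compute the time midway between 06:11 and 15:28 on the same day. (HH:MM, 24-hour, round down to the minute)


Start time: 06:11 = 371 minutes from midnight
End time: 15:28 = 928 minutes from midnight
Sum: 371 + 928 = 1299
Midpoint: 1299 / 2 = 649 minutes
Convert: 649 / 60 = 10 hours, 49 minutes
Result: 10:49

10:49


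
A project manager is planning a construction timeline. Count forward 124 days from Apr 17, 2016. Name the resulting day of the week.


Start: 2016-04-17 (Sunday)
Step 1 - find target date: add 124 days
  2016-04-17 + 124 days = 2016-08-19
Step 2 - day of week:
  124 mod 7 = 5
  Sunday + 5 days -> Friday
Result: Friday (2016-08-19)

Friday


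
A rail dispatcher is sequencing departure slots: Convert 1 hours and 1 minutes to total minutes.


Hours: 1
Extra minutes: 1
Minutes per hour: 60
Hours to minutes: 1 x 60 = 60
Total: 60 + 1 = 61

61


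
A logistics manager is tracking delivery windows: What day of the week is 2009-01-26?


Date: 2009-01-26
January 1, 2009 is a Thursday
Day of year: 26
Offset from Jan 1: 25 days
25 mod 7 = 4
Result: Monday

Monday


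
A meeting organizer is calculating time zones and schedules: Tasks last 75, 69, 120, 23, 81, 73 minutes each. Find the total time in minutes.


Durations: 75, 69, 120, 23, 81, 73
Running sum: 75
+ 69 = 144
+ 120 = 264
+ 23 = 287
+ 81 = 368
+ 73 = 441
Total duration: 441 minutes
That is 7 hours and 21 minutes

441


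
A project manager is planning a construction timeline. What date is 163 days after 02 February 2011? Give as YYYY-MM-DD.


Start: 2011-02-02
Adding 163 days
Days remaining in February: 26
After February: 137 days still to add
March 2011: 31 days, 106 remaining
April 2011: 30 days, 76 remaining
May 2011: 31 days, 45 remaining
June 2011: 30 days, 15 remaining
Result: 2011-07-15

2011-07-15


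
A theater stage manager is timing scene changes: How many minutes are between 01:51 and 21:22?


Start time: 01:51 = 111 minutes from midnight
End time: 21:22 = 1282 minutes from midnight
Difference: 1282 - 111 = 1171 minutes
That is 19 hours and 31 minutes

1171


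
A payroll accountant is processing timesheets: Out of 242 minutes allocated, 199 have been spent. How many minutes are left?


Total budget: 242 minutes
Time used: 199 minutes
Remaining: 242 - 199 = 43 minutes
Percent used: 82.2%
Percent remaining: 17.8%

43


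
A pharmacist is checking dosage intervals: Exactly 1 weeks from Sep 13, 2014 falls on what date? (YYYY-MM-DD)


Start: 2014-09-13
Weeks to add: 1
Convert to days: 1 x 7 = 7 days
Add 7 days to 2014-09-13
Result: 2014-09-20

2014-09-20


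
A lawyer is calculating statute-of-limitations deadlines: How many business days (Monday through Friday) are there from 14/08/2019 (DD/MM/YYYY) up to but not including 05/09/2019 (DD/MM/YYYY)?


Start: 2019-08-14 (Wednesday)
End (exclusive): 2019-09-05 (Thursday)
Total calendar days: 22
Full weeks: 22 // 7 = 3 -> 15 weekdays
Remaining 1 days starting on Wednesday:
  Wed(w) -> 1 weekdays
Total business days: 15 + 1 = 16

16


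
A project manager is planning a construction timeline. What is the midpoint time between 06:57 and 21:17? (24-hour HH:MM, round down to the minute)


Start time: 06:57 = 417 minutes from midnight
End time: 21:17 = 1277 minutes from midnight
Sum: 417 + 1277 = 1694
Midpoint: 1694 / 2 = 847 minutes
Convert: 847 / 60 = 14 hours, 7 minutes
Result: 14:07

14:07


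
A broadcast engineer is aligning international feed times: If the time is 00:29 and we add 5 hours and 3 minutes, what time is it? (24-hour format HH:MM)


Start time: 00:29
Adding: 5 hours 3 minutes
Minutes: 29 + 3 = 32
Hours: 0 + 5 + 0 = 5
Result: 05:32

05:32


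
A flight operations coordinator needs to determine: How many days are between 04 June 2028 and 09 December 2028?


Start date: 2028-06-04
End date: 2028-12-09
Jun 2028: +27 days
Jul 2028: +31 days
Aug 2028: +31 days
... (4 more months)
Total: 188 days

188


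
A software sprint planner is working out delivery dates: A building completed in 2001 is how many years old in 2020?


Birth year: 2001
Current year: 2020
Age = current year - birth year
Age = 2020 - 2001 = 19

19


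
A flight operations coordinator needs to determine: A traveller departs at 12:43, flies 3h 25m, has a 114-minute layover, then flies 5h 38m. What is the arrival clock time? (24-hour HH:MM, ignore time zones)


Depart: 12:43
Leg 1: +205 min -> 16:08
Layover: +114 min -> 18:02
Leg 2: +338 min -> 23:40
Total travel: 657 minutes = 10h 57m
Arrival: 23:40

23:40


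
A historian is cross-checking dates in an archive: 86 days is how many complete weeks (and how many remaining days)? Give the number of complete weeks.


Total days: 86
Days per week: 7
Division: 86 / 7 = 12 remainder 2
Complete weeks: 12
Remaining days: 2

12


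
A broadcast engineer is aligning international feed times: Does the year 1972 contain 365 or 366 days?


Year: 1972
Check leap year rules:
Divisible by 4? Yes
Divisible by 100? No
1972 is a leap year
Days: 366

366


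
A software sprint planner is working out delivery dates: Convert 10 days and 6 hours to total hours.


Days: 10
Extra hours: 6
Hours per day: 24
Days to hours: 10 x 24 = 240
Total: 240 + 6 = 246

246


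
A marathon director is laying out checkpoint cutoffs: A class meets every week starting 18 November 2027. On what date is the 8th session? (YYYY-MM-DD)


First occurrence: 2027-11-18 (occurrence 1)
Each occurrence is 7 days after the previous.
Occurrence 8 is 7 weeks after the first.
7 weeks = 49 days
2027-11-18 + 49 days = 2028-01-06

2028-01-06


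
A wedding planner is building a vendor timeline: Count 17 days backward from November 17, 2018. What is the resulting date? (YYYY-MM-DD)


Start: 2018-11-17
Subtracting 17 days
Days already passed in November: 17
Result: 2018-10-31

2018-10-31


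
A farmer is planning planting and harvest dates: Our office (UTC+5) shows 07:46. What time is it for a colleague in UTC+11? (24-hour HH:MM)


Local time: 07:46 at UTC+5 (offset 5h)
Target zone: UTC+11 (offset 11h)
Difference: 11 - (5) = 6 hours
Calculation: 7 + (6) = 13
Result: 13:46

13:46


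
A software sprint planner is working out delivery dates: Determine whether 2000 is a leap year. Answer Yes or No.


Year: 2000
Divisible by 4? 2000 / 4 = 500.0 -> Yes
Divisible by 100? 2000 / 100 = 20.0 -> Yes
Divisible by 400? 2000 / 400 = 5.0 -> Yes
Divisible by 400, so it IS a leap year

Yes


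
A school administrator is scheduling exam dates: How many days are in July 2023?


Month: July
Year: 2023
July is a 31-day month
Total: 31 days

31


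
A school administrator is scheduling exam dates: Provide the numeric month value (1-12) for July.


Calendar month order:
6. June
7. July <--
8. August
July is month number 7

7


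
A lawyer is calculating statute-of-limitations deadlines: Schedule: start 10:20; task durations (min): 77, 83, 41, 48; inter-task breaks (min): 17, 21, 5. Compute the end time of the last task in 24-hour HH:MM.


Start: 10:20 = 620 min from midnight
  after task 1 (77 min): 11:37
  after break (17 min): 11:54
  after task 2 (83 min): 13:17
  after break (21 min): 13:38
  after task 3 (41 min): 14:19
  after break (5 min): 14:24
  after task 4 (48 min): 15:12
Total elapsed: 292 minutes
End time: 15:12

15:12


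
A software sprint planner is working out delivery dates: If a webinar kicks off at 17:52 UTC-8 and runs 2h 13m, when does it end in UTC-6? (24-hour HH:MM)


Start: 17:52 in UTC-8
Step 1 - add duration:
  minutes: 52 + 13 = 65 (carry 1h)
  hours: 17 + 2 + 1 = 20
  end in UTC-8: 20:05
Step 2 - convert UTC-8 -> UTC-6:
  offset difference: -6 - (-8) = 2 hours
  20 + (2) = 22 -> mod 24 = 22
Result: 22:05 in UTC-6

22:05


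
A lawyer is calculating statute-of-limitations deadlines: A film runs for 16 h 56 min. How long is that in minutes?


Hours: 16
Minutes: 56
Convert hours to minutes: 16 x 60 = 960
Add remaining minutes: 960 + 56 = 1016

1016


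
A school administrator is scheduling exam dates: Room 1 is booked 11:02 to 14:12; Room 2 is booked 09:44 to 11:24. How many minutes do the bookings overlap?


Interval A: [662, 852] minutes from midnight
Interval B: [584, 684] minutes from midnight
Overlap start = max(662, 584) = 662
Overlap end = min(852, 684) = 684
Overlap = 684 - 662 = 22 minutes

22


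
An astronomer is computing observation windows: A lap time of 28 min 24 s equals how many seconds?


Minutes: 28
Seconds: 24
Convert minutes to seconds: 28 x 60 = 1680
Add remaining seconds: 1680 + 24 = 1704

1704


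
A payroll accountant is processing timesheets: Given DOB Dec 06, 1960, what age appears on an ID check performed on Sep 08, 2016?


Birth: 1960-12-06
Reference: 2016-09-08
Year difference: 2016 - 1960 = 56
Has birthday (12-06) occurred by 09-08? No
Birthday not yet reached this year -> subtract 1
Age in full years: 55

55


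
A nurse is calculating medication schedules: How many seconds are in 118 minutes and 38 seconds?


Minutes: 118
Extra seconds: 38
Seconds per minute: 60
Minutes to seconds: 118 x 60 = 7080
Total: 7080 + 38 = 7118

7118


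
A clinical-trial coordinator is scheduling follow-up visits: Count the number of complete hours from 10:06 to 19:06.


Start: 10:06
End: 19:06
Hour difference: 19 - 10 = 9 hours
Minute difference: 6 - 6 = 0 minutes
Total minutes: 540
Complete hours: 540 / 60 = 9 (remainder 0)

9


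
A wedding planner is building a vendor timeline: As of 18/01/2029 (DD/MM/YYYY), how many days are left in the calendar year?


Start: January 18, 2029
End: December 31, 2029
Days left in January: 13
February: 28
March: 31
April: 30
May: 31
... plus remaining months
Sum of remaining months: 334
Total: 13 + 334 = 347

347


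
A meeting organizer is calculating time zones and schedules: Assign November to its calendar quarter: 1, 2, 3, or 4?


Month: November (month 11)
Q1: January-March (months 1-3)
Q2: April-June (months 4-6)
Q3: July-September (months 7-9)
Q4: October-December (months 10-12)
Month 11 falls in Q4

4


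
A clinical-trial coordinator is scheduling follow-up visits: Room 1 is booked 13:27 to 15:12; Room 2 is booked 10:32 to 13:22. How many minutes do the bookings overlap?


Interval A: [807, 912] minutes from midnight
Interval B: [632, 802] minutes from midnight
Overlap start = max(807, 632) = 807
Overlap end = min(912, 802) = 802
End <= start, so the intervals do not overlap: 0 minutes

0


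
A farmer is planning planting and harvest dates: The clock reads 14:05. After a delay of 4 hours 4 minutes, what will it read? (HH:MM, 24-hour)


Start time: 14:05
Adding: 4 hours 4 minutes
Minutes: 5 + 4 = 9
Hours: 14 + 4 + 0 = 18
Result: 18:09

18:09


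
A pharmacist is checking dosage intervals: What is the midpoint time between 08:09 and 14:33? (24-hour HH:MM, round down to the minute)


Start time: 08:09 = 489 minutes from midnight
End time: 14:33 = 873 minutes from midnight
Sum: 489 + 873 = 1362
Midpoint: 1362 / 2 = 681 minutes
Convert: 681 / 60 = 11 hours, 21 minutes
Result: 11:21

11:21


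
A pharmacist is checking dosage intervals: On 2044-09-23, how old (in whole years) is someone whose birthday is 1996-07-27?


Birth: 1996-07-27
Reference: 2044-09-23
Year difference: 2044 - 1996 = 48
Has birthday (07-27) occurred by 09-23? Yes
Age in full years: 48

48


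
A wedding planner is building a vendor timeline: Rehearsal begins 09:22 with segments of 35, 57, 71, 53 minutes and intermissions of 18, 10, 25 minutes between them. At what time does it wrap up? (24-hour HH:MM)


Start: 09:22 = 562 min from midnight
  after task 1 (35 min): 09:57
  after break (18 min): 10:15
  after task 2 (57 min): 11:12
  after break (10 min): 11:22
  after task 3 (71 min): 12:33
  after break (25 min): 12:58
  after task 4 (53 min): 13:51
Total elapsed: 269 minutes
End time: 13:51

13:51


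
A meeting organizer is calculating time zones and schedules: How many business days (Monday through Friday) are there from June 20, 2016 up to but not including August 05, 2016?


Start: 2016-06-20 (Monday)
End (exclusive): 2016-08-05 (Friday)
Total calendar days: 46
Full weeks: 46 // 7 = 6 -> 30 weekdays
Remaining 4 days starting on Monday:
  Mon(w), Tue(w), Wed(w), Thu(w) -> 4 weekdays
Total business days: 30 + 4 = 34

34


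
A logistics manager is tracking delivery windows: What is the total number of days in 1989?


Year: 1989
Check leap year rules:
Divisible by 4? No
1989 is not a leap year
Days: 365

365


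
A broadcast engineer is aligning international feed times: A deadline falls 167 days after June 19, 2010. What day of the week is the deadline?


Start: 2010-06-19 (Saturday)
Step 1 - find target date: add 167 days
  2010-06-19 + 167 days = 2010-12-03
Step 2 - day of week:
  167 mod 7 = 6
  Saturday + 6 days -> Friday
Result: Friday (2010-12-03)

Friday


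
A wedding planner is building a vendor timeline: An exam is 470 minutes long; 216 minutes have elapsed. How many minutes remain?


Total budget: 470 minutes
Time used: 216 minutes
Remaining: 470 - 216 = 254 minutes
Percent used: 46.0%
Percent remaining: 54.0%

254


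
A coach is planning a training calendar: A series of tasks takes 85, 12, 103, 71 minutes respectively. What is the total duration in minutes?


Durations: 85, 12, 103, 71
Running sum: 85
+ 12 = 97
+ 103 = 200
+ 71 = 271
Total duration: 271 minutes
That is 4 hours and 31 minutes

271


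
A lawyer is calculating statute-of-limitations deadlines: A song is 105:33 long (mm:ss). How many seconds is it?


Minutes: 105
Extra seconds: 33
Seconds per minute: 60
Minutes to seconds: 105 x 60 = 6300
Total: 6300 + 33 = 6333

6333


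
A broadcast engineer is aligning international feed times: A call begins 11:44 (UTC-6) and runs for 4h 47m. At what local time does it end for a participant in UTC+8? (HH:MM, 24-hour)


Start: 11:44 in UTC-6
Step 1 - add duration:
  minutes: 44 + 47 = 91 (carry 1h)
  hours: 11 + 4 + 1 = 16
  end in UTC-6: 16:31
Step 2 - convert UTC-6 -> UTC+8:
  offset difference: 8 - (-6) = 14 hours
  16 + (14) = 30 -> mod 24 = 6
Result: 06:31 in UTC+8

06:31


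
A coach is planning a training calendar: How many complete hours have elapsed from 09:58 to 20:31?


Start: 09:58
End: 20:31
Hour difference: 20 - 9 = 11 hours
Minute difference: 31 - 58 = -27 minutes
Total minutes: 633
Complete hours: 633 / 60 = 10 (remainder 33)

10


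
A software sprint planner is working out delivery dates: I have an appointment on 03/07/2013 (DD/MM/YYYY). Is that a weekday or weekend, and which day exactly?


Date: 2013-07-03
January 1, 2013 is a Tuesday
Day of year: 184
Offset from Jan 1: 183 days
183 mod 7 = 1
Result: Wednesday

Wednesday


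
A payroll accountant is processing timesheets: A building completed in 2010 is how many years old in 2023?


Birth year: 2010
Current year: 2023
Age = current year - birth year
Age = 2023 - 2010 = 13

13


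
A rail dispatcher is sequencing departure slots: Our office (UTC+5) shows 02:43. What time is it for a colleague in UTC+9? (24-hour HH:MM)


Local time: 02:43 at UTC+5 (offset 5h)
Target zone: UTC+9 (offset 9h)
Difference: 9 - (5) = 4 hours
Calculation: 2 + (4) = 6
Result: 06:43

06:43


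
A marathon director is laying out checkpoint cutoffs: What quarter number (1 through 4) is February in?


Month: February (month 2)
Q1: January-March (months 1-3)
Q2: April-June (months 4-6)
Q3: July-September (months 7-9)
Q4: October-December (months 10-12)
Month 2 falls in Q1

1


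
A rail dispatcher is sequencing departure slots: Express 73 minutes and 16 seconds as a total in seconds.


Minutes: 73
Seconds: 16
Convert minutes to seconds: 73 x 60 = 4380
Add remaining seconds: 4380 + 16 = 4396

4396
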